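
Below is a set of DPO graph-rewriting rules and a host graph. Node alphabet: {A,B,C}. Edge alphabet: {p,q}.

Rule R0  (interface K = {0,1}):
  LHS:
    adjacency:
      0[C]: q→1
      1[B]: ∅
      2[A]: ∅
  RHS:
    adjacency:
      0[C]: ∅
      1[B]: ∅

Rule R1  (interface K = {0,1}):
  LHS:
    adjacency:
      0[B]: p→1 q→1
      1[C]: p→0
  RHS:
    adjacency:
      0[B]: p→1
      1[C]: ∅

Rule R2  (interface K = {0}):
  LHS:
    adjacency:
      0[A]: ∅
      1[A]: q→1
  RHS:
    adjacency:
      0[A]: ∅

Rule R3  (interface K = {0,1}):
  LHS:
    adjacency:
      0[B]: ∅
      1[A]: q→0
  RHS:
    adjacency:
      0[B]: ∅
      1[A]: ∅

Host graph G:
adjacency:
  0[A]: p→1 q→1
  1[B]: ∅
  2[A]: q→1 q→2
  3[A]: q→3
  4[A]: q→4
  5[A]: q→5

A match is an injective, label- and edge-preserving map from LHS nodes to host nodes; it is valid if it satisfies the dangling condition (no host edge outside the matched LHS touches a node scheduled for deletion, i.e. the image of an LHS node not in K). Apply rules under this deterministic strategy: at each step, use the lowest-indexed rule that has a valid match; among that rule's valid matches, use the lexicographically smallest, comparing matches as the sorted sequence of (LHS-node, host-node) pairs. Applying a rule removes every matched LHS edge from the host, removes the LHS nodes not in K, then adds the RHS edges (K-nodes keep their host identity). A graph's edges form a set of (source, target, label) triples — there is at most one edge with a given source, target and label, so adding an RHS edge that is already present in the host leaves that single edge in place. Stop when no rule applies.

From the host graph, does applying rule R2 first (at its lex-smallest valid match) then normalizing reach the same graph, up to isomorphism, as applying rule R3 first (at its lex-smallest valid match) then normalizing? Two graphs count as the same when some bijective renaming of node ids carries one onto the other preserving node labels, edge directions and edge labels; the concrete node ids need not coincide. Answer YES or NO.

Answer: YES

Steps:
branch R2-first: apply at {0↦0, 1↦3} → |E|=6, then 5 more step(s) → NF |V|=2 |E|=1 V={0:A, 1:B} E=0-p->1
branch R3-first: apply at {0↦1, 1↦0} → |E|=6, then 5 more step(s) → NF |V|=2 |E|=1 V={0:A, 1:B} E=0-p->1
graphs isomorphic (equal up to label-preserving node renaming)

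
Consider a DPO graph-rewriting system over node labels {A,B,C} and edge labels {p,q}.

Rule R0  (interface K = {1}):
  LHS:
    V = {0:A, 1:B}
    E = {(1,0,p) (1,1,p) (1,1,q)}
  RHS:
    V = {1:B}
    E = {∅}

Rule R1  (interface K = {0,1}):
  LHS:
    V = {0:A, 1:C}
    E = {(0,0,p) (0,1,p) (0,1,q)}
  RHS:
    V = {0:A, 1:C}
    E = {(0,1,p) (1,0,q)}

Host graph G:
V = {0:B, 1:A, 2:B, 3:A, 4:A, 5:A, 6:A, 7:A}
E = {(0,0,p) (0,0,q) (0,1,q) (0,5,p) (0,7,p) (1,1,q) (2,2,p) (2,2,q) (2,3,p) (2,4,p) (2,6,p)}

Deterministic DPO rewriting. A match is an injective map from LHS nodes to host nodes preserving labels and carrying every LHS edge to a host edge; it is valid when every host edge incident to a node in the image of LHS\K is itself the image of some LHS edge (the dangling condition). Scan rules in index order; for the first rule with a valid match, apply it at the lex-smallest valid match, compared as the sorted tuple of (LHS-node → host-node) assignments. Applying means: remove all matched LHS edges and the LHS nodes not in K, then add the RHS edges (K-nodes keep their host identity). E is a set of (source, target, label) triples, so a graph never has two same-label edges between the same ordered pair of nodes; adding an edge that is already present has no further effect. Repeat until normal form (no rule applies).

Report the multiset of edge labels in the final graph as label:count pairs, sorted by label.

Answer: p:3 q:2

Derivation:
[0] host  ⇒  8 nodes, 11 edges  {0-p->0 0-q->0 0-q->1 0-p->5 0-p->7 1-q->1 2-p->2 2-q->2 2-p->3 2-p->4 2-p->6}
[1] R0 @ {0↦3, 1↦2}  ⇒  7 nodes, 8 edges  {0-p->0 0-q->0 0-q->1 0-p->5 0-p->7 1-q->1 2-p->4 2-p->6}
[2] R0 @ {0↦5, 1↦0}  ⇒  6 nodes, 5 edges  {0-q->1 0-p->7 1-q->1 2-p->4 2-p->6}
halt: no rule applies after step 2
NF edges: [(0, 1, 'q'), (0, 7, 'p'), (1, 1, 'q'), (2, 4, 'p'), (2, 6, 'p')]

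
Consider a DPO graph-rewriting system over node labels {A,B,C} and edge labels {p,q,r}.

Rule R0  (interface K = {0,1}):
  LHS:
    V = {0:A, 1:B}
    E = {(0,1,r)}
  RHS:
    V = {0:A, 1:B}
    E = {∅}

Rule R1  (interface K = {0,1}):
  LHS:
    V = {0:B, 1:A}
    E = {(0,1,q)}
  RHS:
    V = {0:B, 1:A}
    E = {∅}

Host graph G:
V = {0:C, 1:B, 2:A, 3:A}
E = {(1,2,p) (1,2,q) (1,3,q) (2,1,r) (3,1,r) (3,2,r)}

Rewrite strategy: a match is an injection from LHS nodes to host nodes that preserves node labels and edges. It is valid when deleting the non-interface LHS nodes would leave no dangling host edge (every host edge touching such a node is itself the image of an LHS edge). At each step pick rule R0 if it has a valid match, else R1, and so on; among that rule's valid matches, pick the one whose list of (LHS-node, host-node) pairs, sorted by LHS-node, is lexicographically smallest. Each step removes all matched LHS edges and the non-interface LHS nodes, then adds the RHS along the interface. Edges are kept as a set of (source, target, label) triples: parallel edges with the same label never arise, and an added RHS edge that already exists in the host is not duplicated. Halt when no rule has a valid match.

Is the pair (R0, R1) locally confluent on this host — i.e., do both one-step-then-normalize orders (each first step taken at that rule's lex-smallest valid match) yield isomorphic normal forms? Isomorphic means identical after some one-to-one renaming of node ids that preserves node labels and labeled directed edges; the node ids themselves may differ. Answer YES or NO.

Answer: YES

Rewrite trace:
branch R0-first: apply at {0↦2, 1↦1} → |E|=5, then 3 more step(s) → NF |V|=4 |E|=2 V={0:C, 1:B, 2:A, 3:A} E=1-p->2 3-r->2
branch R1-first: apply at {0↦1, 1↦2} → |E|=5, then 3 more step(s) → NF |V|=4 |E|=2 V={0:C, 1:B, 2:A, 3:A} E=1-p->2 3-r->2
graphs isomorphic (equal up to label-preserving node renaming)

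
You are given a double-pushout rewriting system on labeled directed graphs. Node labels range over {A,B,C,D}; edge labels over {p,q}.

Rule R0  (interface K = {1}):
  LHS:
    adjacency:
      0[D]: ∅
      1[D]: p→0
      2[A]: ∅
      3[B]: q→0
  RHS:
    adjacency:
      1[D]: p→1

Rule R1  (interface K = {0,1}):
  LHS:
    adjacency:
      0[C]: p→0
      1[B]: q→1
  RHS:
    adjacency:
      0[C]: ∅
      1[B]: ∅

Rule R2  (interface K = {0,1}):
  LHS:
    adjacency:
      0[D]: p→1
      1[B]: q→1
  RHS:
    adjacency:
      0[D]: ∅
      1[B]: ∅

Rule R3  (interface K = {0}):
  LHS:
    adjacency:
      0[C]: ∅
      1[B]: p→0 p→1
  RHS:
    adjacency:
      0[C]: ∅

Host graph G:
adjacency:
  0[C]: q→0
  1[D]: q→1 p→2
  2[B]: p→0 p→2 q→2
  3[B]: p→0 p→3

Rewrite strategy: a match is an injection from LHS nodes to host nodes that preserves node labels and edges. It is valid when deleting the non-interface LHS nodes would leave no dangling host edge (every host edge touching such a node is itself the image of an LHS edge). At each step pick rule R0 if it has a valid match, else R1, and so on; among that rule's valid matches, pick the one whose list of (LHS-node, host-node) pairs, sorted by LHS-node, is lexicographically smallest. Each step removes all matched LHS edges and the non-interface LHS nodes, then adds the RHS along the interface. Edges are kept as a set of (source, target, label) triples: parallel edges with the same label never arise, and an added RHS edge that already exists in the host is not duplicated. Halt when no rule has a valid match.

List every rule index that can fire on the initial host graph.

Answer: [R2,R3]

Derivation:
R0: no valid match — LHS pattern not found
R1: no valid match — LHS pattern not found
R2: 1 valid match — {0↦1, 1↦2}
R3: 1 valid match — {0↦0, 1↦3}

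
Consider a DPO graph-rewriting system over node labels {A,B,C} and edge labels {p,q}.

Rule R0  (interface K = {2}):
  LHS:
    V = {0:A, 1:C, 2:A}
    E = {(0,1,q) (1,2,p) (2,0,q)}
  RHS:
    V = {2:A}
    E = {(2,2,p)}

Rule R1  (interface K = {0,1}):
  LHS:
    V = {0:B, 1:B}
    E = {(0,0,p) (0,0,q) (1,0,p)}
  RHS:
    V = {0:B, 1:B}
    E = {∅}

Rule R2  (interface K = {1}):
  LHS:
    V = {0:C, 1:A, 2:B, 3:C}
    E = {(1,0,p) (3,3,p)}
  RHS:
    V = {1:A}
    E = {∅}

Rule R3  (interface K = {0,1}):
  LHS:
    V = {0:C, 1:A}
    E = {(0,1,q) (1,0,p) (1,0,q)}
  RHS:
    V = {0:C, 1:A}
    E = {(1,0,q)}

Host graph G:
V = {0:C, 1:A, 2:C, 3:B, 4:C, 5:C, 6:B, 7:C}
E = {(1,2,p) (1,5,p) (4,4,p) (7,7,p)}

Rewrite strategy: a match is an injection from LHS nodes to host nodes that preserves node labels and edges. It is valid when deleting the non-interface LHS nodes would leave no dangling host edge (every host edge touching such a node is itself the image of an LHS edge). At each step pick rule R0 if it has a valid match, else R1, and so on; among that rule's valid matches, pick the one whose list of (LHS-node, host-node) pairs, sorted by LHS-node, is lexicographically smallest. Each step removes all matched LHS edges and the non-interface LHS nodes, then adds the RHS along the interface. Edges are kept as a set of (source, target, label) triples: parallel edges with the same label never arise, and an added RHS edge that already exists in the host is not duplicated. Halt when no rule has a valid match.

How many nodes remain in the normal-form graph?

Answer: 2

Rewrite trace:
initial: |V|=8 |E|=4  E = 1-p->2 1-p->5 4-p->4 7-p->7
step 1: apply R2 at {0↦2, 1↦1, 2↦3, 3↦4}  → |V|=5 |E|=2  E = 1-p->5 7-p->7
step 2: apply R2 at {0↦5, 1↦1, 2↦6, 3↦7}  → |V|=2 |E|=0  E = ∅
normal form: no rule applies after step 2
NF nodes: {0:C, 1:A}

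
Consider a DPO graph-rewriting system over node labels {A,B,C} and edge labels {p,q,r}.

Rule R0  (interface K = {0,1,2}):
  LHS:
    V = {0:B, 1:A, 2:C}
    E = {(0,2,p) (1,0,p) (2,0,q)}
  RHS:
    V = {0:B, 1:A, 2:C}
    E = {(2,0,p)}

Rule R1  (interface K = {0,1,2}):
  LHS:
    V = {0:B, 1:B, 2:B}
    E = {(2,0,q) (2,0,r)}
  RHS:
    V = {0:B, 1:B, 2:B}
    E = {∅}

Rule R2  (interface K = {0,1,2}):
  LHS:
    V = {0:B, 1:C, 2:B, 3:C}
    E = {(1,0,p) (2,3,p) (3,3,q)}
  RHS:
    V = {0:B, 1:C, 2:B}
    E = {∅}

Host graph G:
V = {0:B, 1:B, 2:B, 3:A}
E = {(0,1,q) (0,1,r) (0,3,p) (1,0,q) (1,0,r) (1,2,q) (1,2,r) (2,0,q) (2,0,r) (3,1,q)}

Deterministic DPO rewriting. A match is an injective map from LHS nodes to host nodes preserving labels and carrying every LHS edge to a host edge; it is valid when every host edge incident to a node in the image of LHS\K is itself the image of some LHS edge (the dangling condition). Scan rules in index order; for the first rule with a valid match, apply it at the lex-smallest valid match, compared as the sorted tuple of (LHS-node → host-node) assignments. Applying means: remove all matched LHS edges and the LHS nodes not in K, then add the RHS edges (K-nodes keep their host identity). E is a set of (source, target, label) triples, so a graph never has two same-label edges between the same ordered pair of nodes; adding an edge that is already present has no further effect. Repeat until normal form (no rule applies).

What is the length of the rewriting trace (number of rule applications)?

Answer: 4

Rewrite trace:
initial: |V|=4 |E|=10  E = 0-q->1 0-r->1 0-p->3 1-q->0 1-r->0 1-q->2 1-r->2 2-q->0 2-r->0 3-q->1
step 1: apply R1 at {0↦0, 1↦1, 2↦2}  → |V|=4 |E|=8  E = 0-q->1 0-r->1 0-p->3 1-q->0 1-r->0 1-q->2 1-r->2 3-q->1
step 2: apply R1 at {0↦0, 1↦2, 2↦1}  → |V|=4 |E|=6  E = 0-q->1 0-r->1 0-p->3 1-q->2 1-r->2 3-q->1
step 3: apply R1 at {0↦1, 1↦2, 2↦0}  → |V|=4 |E|=4  E = 0-p->3 1-q->2 1-r->2 3-q->1
step 4: apply R1 at {0↦2, 1↦0, 2↦1}  → |V|=4 |E|=2  E = 0-p->3 3-q->1
halt: no rule applies after step 4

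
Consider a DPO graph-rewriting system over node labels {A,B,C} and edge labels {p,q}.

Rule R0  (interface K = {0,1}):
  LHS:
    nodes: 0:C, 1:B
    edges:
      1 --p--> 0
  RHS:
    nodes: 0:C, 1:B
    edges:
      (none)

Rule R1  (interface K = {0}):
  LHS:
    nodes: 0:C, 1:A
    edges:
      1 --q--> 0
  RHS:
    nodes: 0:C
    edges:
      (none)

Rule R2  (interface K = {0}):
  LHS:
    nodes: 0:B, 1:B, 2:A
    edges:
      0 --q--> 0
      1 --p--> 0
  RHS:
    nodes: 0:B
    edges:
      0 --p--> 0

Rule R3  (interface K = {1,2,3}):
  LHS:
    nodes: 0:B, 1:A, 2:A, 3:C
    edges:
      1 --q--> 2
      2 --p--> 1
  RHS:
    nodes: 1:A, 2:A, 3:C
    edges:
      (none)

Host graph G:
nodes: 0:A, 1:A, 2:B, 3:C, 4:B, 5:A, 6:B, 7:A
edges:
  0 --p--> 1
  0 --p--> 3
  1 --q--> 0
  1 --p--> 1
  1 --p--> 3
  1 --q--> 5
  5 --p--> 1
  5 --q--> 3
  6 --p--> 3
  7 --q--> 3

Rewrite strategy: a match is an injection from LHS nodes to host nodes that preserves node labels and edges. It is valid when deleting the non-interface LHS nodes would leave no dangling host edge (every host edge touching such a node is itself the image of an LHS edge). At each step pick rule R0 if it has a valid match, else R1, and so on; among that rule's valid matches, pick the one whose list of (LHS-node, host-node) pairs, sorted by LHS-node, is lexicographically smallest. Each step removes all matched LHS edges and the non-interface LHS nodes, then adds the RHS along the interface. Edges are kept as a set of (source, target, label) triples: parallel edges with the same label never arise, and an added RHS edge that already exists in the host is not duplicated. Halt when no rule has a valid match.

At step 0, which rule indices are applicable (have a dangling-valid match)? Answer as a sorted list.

R0: 1 valid match — {0↦3, 1↦6}
R1: 1 valid match — {0↦3, 1↦7}
R2: no valid match — LHS pattern not found
R3: 4 valid matches — {0↦2, 1↦1, 2↦0, 3↦3}, {0↦2, 1↦1, 2↦5, 3↦3}, {0↦4, 1↦1, 2↦0, 3↦3} (+1 more)

Answer: [R0,R1,R3]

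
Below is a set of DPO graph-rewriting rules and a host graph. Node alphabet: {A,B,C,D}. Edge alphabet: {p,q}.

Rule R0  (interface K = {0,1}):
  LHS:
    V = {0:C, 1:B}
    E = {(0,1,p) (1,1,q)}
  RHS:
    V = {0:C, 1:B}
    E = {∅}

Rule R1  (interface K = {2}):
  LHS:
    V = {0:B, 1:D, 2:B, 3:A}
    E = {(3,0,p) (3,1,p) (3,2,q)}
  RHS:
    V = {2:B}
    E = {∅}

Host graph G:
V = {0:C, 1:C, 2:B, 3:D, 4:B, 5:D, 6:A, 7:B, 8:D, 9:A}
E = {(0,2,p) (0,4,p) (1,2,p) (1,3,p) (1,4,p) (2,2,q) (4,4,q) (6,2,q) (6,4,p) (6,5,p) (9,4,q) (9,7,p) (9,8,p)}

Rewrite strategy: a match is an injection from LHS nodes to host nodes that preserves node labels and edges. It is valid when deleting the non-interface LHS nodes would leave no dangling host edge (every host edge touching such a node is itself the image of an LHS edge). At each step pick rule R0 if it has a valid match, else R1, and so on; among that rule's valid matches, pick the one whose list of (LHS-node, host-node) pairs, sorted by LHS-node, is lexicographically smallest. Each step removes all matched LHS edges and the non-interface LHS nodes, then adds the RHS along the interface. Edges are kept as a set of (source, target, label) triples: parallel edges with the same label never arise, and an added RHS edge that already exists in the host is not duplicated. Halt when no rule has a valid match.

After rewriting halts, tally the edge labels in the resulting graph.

initial: |V|=10 |E|=13  E = 0-p->2 0-p->4 1-p->2 1-p->3 1-p->4 2-q->2 4-q->4 6-q->2 6-p->4 6-p->5 9-q->4 9-p->7 9-p->8
step 1: apply R0 at {0↦0, 1↦2}  → |V|=10 |E|=11  E = 0-p->4 1-p->2 1-p->3 1-p->4 4-q->4 6-q->2 6-p->4 6-p->5 9-q->4 9-p->7 9-p->8
step 2: apply R0 at {0↦0, 1↦4}  → |V|=10 |E|=9  E = 1-p->2 1-p->3 1-p->4 6-q->2 6-p->4 6-p->5 9-q->4 9-p->7 9-p->8
step 3: apply R1 at {0↦7, 1↦8, 2↦4, 3↦9}  → |V|=7 |E|=6  E = 1-p->2 1-p->3 1-p->4 6-q->2 6-p->4 6-p->5
halt: no rule applies after step 3
NF edges: [(1, 2, 'p'), (1, 3, 'p'), (1, 4, 'p'), (6, 2, 'q'), (6, 4, 'p'), (6, 5, 'p')]

Answer: p:5 q:1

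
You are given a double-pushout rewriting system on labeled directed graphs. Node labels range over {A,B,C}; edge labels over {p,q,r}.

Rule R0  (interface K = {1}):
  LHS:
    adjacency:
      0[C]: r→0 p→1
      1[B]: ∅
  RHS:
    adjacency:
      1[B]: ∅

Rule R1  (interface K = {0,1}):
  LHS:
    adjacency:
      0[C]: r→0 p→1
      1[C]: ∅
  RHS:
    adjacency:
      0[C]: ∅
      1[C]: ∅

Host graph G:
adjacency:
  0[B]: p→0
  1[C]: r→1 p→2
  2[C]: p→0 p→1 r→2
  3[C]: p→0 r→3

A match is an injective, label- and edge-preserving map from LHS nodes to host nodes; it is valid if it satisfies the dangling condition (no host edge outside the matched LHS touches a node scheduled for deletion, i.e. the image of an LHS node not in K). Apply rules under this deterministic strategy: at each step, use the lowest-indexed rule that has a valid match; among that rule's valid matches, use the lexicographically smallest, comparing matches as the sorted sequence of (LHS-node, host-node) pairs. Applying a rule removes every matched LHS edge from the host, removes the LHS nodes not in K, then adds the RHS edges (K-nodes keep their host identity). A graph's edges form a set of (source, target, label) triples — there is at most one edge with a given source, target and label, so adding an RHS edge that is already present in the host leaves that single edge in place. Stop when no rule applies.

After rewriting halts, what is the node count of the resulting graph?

initial: |V|=4 |E|=8  E = 0-p->0 1-r->1 1-p->2 2-p->0 2-p->1 2-r->2 3-p->0 3-r->3
step 1: apply R0 at {0↦3, 1↦0}  → |V|=3 |E|=6  E = 0-p->0 1-r->1 1-p->2 2-p->0 2-p->1 2-r->2
step 2: apply R1 at {0↦1, 1↦2}  → |V|=3 |E|=4  E = 0-p->0 2-p->0 2-p->1 2-r->2
step 3: apply R1 at {0↦2, 1↦1}  → |V|=3 |E|=2  E = 0-p->0 2-p->0
final graph: no rule applies after step 3
NF nodes: {0:B, 1:C, 2:C}

Answer: 3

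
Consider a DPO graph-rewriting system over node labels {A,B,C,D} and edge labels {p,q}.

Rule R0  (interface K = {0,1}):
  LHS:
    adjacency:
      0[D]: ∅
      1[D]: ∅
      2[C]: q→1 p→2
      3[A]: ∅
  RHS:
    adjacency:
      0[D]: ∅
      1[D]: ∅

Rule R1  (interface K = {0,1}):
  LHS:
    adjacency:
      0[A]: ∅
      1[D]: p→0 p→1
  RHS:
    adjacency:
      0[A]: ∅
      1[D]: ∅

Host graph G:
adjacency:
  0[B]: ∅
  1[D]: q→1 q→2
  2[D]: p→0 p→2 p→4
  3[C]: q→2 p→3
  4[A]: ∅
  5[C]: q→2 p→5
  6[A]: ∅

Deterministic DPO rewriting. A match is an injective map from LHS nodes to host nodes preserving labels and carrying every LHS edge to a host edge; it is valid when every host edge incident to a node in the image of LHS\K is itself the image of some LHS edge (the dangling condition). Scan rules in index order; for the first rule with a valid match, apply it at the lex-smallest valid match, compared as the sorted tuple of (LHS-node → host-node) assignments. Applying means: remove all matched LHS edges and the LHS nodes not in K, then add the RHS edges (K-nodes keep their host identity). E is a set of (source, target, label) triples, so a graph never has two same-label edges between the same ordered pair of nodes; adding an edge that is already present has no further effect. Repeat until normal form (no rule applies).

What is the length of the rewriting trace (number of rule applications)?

Answer: 3

Derivation:
[0] host  ⇒  7 nodes, 9 edges  {1-q->1 1-q->2 2-p->0 2-p->2 2-p->4 3-q->2 3-p->3 5-q->2 5-p->5}
[1] R0 @ {0↦1, 1↦2, 2↦3, 3↦6}  ⇒  5 nodes, 7 edges  {1-q->1 1-q->2 2-p->0 2-p->2 2-p->4 5-q->2 5-p->5}
[2] R1 @ {0↦4, 1↦2}  ⇒  5 nodes, 5 edges  {1-q->1 1-q->2 2-p->0 5-q->2 5-p->5}
[3] R0 @ {0↦1, 1↦2, 2↦5, 3↦4}  ⇒  3 nodes, 3 edges  {1-q->1 1-q->2 2-p->0}
halt: no rule applies after step 3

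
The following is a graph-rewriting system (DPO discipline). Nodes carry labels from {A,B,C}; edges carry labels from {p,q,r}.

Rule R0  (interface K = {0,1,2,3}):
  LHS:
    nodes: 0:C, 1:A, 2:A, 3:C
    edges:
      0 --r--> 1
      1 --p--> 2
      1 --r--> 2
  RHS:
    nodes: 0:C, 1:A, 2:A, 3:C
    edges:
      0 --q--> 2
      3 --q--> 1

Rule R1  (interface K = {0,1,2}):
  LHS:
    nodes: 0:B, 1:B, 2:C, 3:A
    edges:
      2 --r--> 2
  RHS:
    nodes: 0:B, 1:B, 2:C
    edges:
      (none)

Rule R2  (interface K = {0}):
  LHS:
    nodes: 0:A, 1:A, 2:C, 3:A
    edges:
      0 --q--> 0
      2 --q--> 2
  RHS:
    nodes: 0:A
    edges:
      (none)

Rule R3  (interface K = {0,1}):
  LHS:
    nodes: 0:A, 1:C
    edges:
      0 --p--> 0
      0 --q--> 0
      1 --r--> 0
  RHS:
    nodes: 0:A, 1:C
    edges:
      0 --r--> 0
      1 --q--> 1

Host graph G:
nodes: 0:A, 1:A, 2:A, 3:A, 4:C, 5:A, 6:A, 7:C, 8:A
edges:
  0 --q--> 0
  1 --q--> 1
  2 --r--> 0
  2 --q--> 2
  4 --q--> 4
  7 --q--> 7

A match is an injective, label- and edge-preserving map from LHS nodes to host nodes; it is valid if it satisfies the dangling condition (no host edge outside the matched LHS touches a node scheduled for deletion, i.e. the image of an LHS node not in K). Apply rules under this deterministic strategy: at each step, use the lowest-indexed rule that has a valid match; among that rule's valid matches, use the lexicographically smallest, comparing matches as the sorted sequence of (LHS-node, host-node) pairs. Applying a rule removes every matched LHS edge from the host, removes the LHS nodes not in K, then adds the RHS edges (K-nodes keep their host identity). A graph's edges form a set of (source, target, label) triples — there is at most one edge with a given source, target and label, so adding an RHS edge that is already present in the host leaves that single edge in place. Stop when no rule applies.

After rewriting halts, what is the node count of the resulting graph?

initial: |V|=9 |E|=6  E = 0-q->0 1-q->1 2-r->0 2-q->2 4-q->4 7-q->7
step 1: apply R2 at {0↦0, 1↦3, 2↦4, 3↦5}  → |V|=6 |E|=4  E = 1-q->1 2-r->0 2-q->2 7-q->7
step 2: apply R2 at {0↦1, 1↦6, 2↦7, 3↦8}  → |V|=3 |E|=2  E = 2-r->0 2-q->2
normal form: no rule applies after step 2
NF nodes: {0:A, 1:A, 2:A}

Answer: 3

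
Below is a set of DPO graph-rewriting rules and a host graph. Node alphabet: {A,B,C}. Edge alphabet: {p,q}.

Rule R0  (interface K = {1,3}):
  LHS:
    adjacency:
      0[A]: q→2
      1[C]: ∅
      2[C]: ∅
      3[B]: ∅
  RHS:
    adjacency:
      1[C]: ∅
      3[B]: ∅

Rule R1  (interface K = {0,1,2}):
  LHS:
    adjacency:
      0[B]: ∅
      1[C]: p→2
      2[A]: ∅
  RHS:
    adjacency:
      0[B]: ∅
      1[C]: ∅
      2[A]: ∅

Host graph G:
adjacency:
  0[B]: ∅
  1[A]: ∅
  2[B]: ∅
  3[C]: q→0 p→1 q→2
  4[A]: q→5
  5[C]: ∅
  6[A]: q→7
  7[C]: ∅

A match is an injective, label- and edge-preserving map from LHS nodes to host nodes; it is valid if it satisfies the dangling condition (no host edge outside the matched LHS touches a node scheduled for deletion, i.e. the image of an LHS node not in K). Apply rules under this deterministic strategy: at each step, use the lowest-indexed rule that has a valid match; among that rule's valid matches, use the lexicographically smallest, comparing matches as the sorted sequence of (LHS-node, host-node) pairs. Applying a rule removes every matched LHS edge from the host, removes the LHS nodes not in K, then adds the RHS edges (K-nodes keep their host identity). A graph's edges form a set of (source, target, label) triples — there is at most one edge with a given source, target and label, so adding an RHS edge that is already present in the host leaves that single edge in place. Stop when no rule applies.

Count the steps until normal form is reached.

Answer: 3

Rewrite trace:
start.  V:8 E:5  edges: 3-q->0 3-p->1 3-q->2 4-q->5 6-q->7
1. fire R0 via {0↦4, 1↦3, 2↦5, 3↦0}  →  V:6 E:4  edges: 3-q->0 3-p->1 3-q->2 6-q->7
2. fire R0 via {0↦6, 1↦3, 2↦7, 3↦0}  →  V:4 E:3  edges: 3-q->0 3-p->1 3-q->2
3. fire R1 via {0↦0, 1↦3, 2↦1}  →  V:4 E:2  edges: 3-q->0 3-q->2
normal form: no rule applies after step 3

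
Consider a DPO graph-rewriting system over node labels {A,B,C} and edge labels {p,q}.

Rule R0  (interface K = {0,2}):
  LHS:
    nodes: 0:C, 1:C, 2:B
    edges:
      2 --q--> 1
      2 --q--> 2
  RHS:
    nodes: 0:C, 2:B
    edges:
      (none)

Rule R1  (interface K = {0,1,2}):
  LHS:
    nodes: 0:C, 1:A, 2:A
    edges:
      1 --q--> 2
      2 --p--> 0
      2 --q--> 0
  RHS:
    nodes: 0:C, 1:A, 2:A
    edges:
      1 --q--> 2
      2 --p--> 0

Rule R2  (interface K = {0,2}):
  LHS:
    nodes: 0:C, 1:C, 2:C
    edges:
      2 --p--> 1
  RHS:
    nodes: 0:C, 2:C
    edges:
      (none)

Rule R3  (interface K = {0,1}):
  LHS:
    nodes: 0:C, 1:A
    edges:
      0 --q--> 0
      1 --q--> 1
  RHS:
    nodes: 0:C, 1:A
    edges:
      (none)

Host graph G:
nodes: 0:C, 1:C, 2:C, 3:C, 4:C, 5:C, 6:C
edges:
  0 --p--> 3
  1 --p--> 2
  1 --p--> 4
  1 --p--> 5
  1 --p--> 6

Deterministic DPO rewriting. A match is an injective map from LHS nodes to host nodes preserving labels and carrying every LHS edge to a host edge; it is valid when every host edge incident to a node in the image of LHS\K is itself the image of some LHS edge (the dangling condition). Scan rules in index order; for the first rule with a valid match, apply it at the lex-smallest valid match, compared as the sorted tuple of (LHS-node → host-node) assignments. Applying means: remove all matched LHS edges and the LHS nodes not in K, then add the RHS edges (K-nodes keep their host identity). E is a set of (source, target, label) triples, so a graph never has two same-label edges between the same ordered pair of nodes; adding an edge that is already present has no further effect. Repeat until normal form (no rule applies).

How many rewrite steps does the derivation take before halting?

[0] host  ⇒  7 nodes, 5 edges  {0-p->3 1-p->2 1-p->4 1-p->5 1-p->6}
[1] R2 @ {0↦0, 1↦2, 2↦1}  ⇒  6 nodes, 4 edges  {0-p->3 1-p->4 1-p->5 1-p->6}
[2] R2 @ {0↦0, 1↦4, 2↦1}  ⇒  5 nodes, 3 edges  {0-p->3 1-p->5 1-p->6}
[3] R2 @ {0↦0, 1↦5, 2↦1}  ⇒  4 nodes, 2 edges  {0-p->3 1-p->6}
[4] R2 @ {0↦0, 1↦6, 2↦1}  ⇒  3 nodes, 1 edges  {0-p->3}
[5] R2 @ {0↦1, 1↦3, 2↦0}  ⇒  2 nodes, 0 edges  {∅}
final graph: no rule applies after step 5

Answer: 5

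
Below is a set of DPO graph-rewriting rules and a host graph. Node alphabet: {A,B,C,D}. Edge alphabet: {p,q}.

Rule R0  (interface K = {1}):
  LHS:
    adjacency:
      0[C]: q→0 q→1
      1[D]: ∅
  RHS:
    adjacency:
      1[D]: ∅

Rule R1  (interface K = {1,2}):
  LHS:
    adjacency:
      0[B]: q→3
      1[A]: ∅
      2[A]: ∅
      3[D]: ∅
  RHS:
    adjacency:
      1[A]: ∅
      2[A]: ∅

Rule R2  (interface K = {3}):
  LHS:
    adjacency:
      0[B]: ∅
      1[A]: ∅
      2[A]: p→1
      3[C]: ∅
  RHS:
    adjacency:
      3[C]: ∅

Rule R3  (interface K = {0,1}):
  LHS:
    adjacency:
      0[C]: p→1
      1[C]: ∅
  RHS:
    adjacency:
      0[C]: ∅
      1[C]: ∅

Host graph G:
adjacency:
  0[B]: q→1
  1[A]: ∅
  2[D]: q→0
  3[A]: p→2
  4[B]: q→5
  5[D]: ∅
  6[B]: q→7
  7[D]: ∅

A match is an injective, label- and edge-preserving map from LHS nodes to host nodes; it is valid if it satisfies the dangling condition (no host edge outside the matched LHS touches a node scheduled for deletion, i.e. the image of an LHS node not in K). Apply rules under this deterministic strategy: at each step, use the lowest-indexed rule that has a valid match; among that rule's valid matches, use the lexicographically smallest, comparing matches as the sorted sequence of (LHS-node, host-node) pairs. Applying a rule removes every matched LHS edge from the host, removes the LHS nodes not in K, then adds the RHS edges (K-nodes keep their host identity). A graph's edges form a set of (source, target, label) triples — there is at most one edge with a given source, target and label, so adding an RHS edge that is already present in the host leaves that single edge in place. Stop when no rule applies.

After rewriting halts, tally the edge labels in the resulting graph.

Answer: p:1 q:2

Rewrite trace:
[0] host  ⇒  8 nodes, 5 edges  {0-q->1 2-q->0 3-p->2 4-q->5 6-q->7}
[1] R1 @ {0↦4, 1↦1, 2↦3, 3↦5}  ⇒  6 nodes, 4 edges  {0-q->1 2-q->0 3-p->2 6-q->7}
[2] R1 @ {0↦6, 1↦1, 2↦3, 3↦7}  ⇒  4 nodes, 3 edges  {0-q->1 2-q->0 3-p->2}
normal form: no rule applies after step 2
NF edges: [(0, 1, 'q'), (2, 0, 'q'), (3, 2, 'p')]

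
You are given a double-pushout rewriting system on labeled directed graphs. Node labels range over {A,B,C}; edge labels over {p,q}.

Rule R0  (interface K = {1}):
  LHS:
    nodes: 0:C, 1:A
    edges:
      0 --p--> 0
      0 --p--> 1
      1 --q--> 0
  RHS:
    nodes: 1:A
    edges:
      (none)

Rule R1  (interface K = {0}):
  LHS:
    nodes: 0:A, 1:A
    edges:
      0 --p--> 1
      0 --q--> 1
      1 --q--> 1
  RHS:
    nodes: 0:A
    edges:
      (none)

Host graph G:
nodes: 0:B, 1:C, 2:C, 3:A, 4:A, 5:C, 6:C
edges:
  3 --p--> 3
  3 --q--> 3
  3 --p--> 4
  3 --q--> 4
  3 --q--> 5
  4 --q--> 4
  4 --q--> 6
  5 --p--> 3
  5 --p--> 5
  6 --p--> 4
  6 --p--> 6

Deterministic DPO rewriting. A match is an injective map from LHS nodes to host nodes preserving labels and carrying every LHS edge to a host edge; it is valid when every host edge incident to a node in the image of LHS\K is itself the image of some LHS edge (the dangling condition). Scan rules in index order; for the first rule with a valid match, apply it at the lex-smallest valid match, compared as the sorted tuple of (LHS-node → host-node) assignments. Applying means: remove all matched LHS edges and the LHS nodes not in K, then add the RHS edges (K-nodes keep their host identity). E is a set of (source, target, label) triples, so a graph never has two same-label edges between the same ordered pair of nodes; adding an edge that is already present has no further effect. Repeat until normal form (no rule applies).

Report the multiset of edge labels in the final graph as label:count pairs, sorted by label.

Answer: p:1 q:1

Steps:
start.  V:7 E:11  edges: 3-p->3 3-q->3 3-p->4 3-q->4 3-q->5 4-q->4 4-q->6 5-p->3 5-p->5 6-p->4 6-p->6
1. fire R0 via {0↦5, 1↦3}  →  V:6 E:8  edges: 3-p->3 3-q->3 3-p->4 3-q->4 4-q->4 4-q->6 6-p->4 6-p->6
2. fire R0 via {0↦6, 1↦4}  →  V:5 E:5  edges: 3-p->3 3-q->3 3-p->4 3-q->4 4-q->4
3. fire R1 via {0↦3, 1↦4}  →  V:4 E:2  edges: 3-p->3 3-q->3
final graph: no rule applies after step 3
NF edges: [(3, 3, 'p'), (3, 3, 'q')]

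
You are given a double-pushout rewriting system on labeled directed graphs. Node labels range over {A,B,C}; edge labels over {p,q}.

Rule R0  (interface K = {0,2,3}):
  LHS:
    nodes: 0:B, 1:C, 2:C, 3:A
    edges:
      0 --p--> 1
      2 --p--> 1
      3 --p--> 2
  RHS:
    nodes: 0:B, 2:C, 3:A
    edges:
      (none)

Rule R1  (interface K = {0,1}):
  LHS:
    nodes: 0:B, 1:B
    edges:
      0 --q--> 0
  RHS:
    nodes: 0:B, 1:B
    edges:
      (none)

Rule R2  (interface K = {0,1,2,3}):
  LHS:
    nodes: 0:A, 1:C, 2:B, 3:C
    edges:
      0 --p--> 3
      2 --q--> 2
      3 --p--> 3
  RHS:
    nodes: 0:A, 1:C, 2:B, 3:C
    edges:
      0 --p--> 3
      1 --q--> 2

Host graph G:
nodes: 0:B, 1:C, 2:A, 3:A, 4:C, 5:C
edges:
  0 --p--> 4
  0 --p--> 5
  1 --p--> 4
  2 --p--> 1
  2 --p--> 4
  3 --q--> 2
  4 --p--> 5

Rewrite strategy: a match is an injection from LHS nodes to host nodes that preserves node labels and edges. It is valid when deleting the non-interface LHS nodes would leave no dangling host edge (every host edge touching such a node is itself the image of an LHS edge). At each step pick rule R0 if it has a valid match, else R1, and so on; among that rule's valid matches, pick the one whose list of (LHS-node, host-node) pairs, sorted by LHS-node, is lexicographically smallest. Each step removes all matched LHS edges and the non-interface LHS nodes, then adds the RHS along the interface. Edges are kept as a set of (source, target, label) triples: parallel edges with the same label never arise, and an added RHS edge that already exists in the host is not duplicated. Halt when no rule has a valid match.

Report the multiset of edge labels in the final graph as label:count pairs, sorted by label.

[0] host  ⇒  6 nodes, 7 edges  {0-p->4 0-p->5 1-p->4 2-p->1 2-p->4 3-q->2 4-p->5}
[1] R0 @ {0↦0, 1↦5, 2↦4, 3↦2}  ⇒  5 nodes, 4 edges  {0-p->4 1-p->4 2-p->1 3-q->2}
[2] R0 @ {0↦0, 1↦4, 2↦1, 3↦2}  ⇒  4 nodes, 1 edges  {3-q->2}
halt: no rule applies after step 2
NF edges: [(3, 2, 'q')]

Answer: q:1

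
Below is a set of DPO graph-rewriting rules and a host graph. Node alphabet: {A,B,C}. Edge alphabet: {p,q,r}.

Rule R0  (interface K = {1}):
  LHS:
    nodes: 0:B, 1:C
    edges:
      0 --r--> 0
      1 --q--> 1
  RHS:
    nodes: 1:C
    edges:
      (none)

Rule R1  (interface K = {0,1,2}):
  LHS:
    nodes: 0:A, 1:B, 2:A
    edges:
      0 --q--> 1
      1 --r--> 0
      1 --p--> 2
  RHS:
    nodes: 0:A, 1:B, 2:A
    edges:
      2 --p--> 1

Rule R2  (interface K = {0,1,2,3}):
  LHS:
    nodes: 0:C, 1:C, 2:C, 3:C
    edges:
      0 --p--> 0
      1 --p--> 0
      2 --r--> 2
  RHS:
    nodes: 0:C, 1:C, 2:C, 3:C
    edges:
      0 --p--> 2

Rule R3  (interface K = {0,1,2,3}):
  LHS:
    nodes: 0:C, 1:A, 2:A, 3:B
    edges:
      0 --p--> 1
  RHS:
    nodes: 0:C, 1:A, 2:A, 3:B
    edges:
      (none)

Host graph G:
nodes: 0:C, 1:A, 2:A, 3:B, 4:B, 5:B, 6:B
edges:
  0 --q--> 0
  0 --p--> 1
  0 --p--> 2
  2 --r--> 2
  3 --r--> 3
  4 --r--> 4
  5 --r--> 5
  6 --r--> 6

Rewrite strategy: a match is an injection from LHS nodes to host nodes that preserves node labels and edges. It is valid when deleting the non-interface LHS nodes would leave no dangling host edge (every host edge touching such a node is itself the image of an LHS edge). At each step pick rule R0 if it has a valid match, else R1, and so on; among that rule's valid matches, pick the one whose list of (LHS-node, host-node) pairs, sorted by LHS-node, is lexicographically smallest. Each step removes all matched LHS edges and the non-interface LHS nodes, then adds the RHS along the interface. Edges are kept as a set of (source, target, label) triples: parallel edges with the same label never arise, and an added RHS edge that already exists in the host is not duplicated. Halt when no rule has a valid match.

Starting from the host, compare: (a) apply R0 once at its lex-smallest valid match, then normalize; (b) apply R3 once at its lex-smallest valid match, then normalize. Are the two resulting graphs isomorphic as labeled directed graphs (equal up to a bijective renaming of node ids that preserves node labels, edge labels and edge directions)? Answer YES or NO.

Answer: YES

Steps:
branch R0-first: apply at {0↦3, 1↦0} → |E|=6, then 2 more step(s) → NF |V|=6 |E|=4 V={0:C, 1:A, 2:A, 4:B, 5:B, 6:B} E=2-r->2 4-r->4 5-r->5 6-r->6
branch R3-first: apply at {0↦0, 1↦1, 2↦2, 3↦3} → |E|=7, then 2 more step(s) → NF |V|=6 |E|=4 V={0:C, 1:A, 2:A, 4:B, 5:B, 6:B} E=2-r->2 4-r->4 5-r->5 6-r->6
graphs isomorphic (equal up to label-preserving node renaming)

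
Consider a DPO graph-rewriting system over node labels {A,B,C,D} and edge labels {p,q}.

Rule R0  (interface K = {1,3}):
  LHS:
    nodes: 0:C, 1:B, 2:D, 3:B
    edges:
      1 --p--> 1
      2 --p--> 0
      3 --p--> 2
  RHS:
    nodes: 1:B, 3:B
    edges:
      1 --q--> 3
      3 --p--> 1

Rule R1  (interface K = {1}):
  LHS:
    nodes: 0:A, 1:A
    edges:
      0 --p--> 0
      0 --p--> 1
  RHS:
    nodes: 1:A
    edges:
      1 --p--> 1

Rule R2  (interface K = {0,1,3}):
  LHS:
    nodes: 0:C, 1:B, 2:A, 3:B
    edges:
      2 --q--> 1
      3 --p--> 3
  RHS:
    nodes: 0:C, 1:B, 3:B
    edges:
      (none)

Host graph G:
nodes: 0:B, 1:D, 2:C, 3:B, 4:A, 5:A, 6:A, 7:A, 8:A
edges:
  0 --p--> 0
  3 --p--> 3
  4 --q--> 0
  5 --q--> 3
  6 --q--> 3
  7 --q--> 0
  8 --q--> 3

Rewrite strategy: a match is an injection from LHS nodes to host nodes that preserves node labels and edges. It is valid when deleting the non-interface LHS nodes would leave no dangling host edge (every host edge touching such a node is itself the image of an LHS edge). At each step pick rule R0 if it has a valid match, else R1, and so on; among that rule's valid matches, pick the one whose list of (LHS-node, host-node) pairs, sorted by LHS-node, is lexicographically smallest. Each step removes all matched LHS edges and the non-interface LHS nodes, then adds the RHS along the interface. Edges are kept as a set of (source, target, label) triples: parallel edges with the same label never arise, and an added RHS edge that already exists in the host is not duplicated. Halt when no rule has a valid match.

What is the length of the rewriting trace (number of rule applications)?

[0] host  ⇒  9 nodes, 7 edges  {0-p->0 3-p->3 4-q->0 5-q->3 6-q->3 7-q->0 8-q->3}
[1] R2 @ {0↦2, 1↦0, 2↦4, 3↦3}  ⇒  8 nodes, 5 edges  {0-p->0 5-q->3 6-q->3 7-q->0 8-q->3}
[2] R2 @ {0↦2, 1↦3, 2↦5, 3↦0}  ⇒  7 nodes, 3 edges  {6-q->3 7-q->0 8-q->3}
final graph: no rule applies after step 2

Answer: 2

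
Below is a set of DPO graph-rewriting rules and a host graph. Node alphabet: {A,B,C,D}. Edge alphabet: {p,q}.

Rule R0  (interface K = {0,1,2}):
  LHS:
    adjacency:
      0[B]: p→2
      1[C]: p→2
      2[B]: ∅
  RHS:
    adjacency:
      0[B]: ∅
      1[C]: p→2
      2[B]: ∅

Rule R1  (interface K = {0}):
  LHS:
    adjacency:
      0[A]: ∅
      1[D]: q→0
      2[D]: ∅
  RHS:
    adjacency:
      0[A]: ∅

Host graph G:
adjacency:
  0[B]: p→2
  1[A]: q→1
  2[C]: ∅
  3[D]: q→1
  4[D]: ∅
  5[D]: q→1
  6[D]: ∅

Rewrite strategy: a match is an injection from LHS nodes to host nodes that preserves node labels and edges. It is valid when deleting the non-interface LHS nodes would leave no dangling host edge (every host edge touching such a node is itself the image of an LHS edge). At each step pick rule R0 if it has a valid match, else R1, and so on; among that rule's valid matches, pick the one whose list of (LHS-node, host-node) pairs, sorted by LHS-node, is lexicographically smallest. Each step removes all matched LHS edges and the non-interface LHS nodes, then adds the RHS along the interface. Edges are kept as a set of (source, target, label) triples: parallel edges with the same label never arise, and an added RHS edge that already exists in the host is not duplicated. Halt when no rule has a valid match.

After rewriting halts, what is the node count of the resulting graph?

initial: |V|=7 |E|=4  E = 0-p->2 1-q->1 3-q->1 5-q->1
step 1: apply R1 at {0↦1, 1↦3, 2↦4}  → |V|=5 |E|=3  E = 0-p->2 1-q->1 5-q->1
step 2: apply R1 at {0↦1, 1↦5, 2↦6}  → |V|=3 |E|=2  E = 0-p->2 1-q->1
normal form: no rule applies after step 2
NF nodes: {0:B, 1:A, 2:C}

Answer: 3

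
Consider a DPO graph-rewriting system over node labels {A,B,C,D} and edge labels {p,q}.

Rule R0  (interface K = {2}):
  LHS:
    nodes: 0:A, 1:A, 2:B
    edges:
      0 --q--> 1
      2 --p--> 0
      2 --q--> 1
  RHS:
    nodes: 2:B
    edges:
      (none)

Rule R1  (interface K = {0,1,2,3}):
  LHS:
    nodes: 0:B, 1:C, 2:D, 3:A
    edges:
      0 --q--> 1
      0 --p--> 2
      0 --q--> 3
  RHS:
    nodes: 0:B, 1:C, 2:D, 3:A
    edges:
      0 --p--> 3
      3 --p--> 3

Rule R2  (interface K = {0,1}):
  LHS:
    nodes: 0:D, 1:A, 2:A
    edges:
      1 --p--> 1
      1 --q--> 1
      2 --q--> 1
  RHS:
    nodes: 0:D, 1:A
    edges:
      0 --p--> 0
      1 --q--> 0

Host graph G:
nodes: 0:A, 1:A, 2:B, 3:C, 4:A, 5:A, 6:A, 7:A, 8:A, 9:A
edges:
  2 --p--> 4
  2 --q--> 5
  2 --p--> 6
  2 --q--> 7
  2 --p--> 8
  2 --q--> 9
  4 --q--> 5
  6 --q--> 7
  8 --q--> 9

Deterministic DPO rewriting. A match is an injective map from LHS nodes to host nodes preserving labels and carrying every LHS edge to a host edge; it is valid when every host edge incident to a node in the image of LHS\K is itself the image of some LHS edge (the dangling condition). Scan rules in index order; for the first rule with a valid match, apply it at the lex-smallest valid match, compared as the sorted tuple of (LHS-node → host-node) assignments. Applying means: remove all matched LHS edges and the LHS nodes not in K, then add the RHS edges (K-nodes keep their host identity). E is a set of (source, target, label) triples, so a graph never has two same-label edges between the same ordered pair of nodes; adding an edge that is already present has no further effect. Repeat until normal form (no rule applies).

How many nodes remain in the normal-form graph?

Answer: 4

Rewrite trace:
[0] host  ⇒  10 nodes, 9 edges  {2-p->4 2-q->5 2-p->6 2-q->7 2-p->8 2-q->9 4-q->5 6-q->7 8-q->9}
[1] R0 @ {0↦4, 1↦5, 2↦2}  ⇒  8 nodes, 6 edges  {2-p->6 2-q->7 2-p->8 2-q->9 6-q->7 8-q->9}
[2] R0 @ {0↦6, 1↦7, 2↦2}  ⇒  6 nodes, 3 edges  {2-p->8 2-q->9 8-q->9}
[3] R0 @ {0↦8, 1↦9, 2↦2}  ⇒  4 nodes, 0 edges  {∅}
normal form: no rule applies after step 3
NF nodes: {0:A, 1:A, 2:B, 3:C}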